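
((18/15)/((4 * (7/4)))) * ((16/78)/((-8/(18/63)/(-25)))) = 20/637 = 0.03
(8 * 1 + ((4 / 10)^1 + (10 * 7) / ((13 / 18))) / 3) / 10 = 3943 / 975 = 4.04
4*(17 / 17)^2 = 4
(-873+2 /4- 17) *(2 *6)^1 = -10674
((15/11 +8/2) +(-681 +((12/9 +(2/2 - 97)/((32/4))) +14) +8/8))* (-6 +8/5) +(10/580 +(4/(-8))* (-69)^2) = 249364/435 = 573.25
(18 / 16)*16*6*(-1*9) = -972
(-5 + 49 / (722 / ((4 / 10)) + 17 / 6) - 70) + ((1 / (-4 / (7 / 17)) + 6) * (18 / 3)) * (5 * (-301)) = -19666306059 / 368798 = -53325.41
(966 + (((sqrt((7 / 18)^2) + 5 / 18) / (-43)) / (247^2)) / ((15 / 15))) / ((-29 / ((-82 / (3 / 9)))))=8194.34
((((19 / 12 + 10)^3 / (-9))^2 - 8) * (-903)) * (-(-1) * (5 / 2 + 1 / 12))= -67282243857781099 / 967458816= -69545331.28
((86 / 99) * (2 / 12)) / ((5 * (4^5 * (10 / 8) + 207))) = 43 / 2208195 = 0.00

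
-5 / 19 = -0.26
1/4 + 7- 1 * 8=-3/4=-0.75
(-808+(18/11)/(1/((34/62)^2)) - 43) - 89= -9931538/10571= -939.51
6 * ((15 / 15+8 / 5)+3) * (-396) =-66528 / 5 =-13305.60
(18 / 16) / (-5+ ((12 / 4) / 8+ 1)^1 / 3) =-27 / 109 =-0.25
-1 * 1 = -1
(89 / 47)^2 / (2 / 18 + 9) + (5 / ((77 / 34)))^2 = 5657560681 / 1073967202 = 5.27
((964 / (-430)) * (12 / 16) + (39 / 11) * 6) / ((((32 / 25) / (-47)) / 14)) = -152437215 / 15136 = -10071.17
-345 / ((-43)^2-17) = -0.19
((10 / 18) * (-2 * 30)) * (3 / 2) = -50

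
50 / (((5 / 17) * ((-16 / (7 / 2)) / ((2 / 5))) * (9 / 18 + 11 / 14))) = -833 / 72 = -11.57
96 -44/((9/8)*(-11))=896/9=99.56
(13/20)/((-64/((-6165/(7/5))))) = 80145/1792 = 44.72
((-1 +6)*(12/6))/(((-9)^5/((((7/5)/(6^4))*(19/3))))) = -133/114791256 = -0.00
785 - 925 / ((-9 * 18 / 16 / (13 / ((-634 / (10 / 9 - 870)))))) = 557550005 / 231093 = 2412.67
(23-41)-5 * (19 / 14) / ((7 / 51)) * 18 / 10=-10485 / 98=-106.99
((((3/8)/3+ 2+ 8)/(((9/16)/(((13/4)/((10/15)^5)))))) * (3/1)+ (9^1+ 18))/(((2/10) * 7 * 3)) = 145035/448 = 323.74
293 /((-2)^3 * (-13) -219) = -293 /115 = -2.55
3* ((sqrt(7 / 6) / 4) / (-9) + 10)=30 - sqrt(42) / 72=29.91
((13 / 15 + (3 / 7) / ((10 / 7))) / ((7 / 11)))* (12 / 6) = 11 / 3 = 3.67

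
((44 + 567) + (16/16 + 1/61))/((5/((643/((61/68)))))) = 87737.06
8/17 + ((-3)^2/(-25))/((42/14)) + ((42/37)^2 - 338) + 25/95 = -3715451086/11054675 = -336.10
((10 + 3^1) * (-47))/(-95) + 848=81171/95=854.43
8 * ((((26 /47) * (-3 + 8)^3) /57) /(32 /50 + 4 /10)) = 25000 /2679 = 9.33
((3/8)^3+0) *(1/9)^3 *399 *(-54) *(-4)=6.23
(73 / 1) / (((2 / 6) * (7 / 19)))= 594.43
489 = 489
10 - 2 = 8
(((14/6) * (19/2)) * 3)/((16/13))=1729/32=54.03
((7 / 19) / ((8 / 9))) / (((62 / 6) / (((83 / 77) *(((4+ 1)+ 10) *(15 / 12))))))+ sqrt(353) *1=168075 / 207328+ sqrt(353)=19.60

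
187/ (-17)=-11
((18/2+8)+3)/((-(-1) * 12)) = 5/3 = 1.67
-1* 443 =-443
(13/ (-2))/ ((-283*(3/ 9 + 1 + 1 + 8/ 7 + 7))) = 273/ 124520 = 0.00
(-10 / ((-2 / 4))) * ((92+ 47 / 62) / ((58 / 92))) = 2645460 / 899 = 2942.67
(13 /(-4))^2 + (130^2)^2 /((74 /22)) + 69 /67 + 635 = 3367938766439 /39664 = 84911727.67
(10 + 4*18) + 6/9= 82.67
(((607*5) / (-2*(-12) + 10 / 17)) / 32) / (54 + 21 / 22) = 51595 / 735072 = 0.07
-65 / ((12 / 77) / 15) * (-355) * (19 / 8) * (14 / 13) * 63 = 5725999125 / 16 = 357874945.31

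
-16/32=-1/2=-0.50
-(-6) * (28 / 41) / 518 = 12 / 1517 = 0.01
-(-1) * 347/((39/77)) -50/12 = 53113/78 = 680.94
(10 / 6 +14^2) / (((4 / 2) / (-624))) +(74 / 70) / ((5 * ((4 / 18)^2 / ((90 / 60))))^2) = -3451447187 / 56000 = -61632.99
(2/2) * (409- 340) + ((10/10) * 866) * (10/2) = 4399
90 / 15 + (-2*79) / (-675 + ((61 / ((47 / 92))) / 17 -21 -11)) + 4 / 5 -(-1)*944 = 2659453084 / 2796405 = 951.03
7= 7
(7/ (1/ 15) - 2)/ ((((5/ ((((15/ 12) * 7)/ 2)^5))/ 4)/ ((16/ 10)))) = 216390125/ 1024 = 211318.48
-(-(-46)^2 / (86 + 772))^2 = -1119364 / 184041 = -6.08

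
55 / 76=0.72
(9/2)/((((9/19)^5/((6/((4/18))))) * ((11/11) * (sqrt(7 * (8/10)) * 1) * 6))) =2476099 * sqrt(35)/40824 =358.83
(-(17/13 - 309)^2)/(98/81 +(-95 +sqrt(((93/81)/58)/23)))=1009.75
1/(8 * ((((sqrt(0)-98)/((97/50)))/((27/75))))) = -873/980000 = -0.00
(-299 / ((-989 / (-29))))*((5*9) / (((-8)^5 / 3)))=50895 / 1409024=0.04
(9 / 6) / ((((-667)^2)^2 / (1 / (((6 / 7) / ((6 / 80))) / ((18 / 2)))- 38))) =-8931 / 31668195571360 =-0.00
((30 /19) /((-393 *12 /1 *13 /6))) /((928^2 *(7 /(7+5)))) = -15 /48764328704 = -0.00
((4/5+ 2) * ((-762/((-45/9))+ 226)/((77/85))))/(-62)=-2924/155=-18.86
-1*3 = -3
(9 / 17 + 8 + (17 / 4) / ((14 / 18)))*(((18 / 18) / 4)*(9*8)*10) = 299745 / 119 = 2518.87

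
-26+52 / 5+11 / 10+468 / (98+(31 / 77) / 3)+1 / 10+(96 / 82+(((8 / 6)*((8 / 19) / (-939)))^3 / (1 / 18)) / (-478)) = -160084077769424612818156 / 18921822267878574561765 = -8.46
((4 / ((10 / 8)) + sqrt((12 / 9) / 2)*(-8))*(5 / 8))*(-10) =-20 + 50*sqrt(6) / 3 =20.82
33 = 33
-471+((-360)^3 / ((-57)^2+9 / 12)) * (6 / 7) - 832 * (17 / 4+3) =-570490493 / 30331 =-18808.83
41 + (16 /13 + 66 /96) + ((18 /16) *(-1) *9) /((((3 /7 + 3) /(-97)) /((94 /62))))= 12308411 /25792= 477.22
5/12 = 0.42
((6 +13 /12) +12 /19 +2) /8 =2215 /1824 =1.21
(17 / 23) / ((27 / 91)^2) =140777 / 16767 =8.40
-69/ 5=-13.80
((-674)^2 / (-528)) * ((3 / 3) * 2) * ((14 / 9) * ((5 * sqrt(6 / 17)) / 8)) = -3974915 * sqrt(102) / 40392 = -993.88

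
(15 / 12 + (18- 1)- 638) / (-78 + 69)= 68.86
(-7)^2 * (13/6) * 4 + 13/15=6383/15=425.53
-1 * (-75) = 75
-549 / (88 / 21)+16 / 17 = -194585 / 1496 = -130.07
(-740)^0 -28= -27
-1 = -1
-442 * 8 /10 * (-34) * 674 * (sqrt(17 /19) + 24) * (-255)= -49590957312 - 2066289888 * sqrt(323) /19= -51545471874.44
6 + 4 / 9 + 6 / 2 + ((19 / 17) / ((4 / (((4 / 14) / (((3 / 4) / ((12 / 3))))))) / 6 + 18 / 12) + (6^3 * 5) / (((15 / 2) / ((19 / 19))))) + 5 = 754238 / 4743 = 159.02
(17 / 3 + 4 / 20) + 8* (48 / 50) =13.55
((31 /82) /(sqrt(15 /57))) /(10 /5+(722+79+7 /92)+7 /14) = 1426 * sqrt(95) /15155445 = 0.00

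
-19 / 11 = -1.73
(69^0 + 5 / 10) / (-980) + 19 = 37237 / 1960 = 19.00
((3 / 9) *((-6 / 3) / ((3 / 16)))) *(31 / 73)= -992 / 657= -1.51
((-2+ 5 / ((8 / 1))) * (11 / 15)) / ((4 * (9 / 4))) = -121 / 1080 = -0.11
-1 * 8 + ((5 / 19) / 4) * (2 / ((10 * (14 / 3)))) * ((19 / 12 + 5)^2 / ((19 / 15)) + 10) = -2547323 / 323456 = -7.88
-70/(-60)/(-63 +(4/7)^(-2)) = -8/411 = -0.02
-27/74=-0.36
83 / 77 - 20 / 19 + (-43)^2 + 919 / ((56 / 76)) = 9059597 / 2926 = 3096.24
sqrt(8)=2 * sqrt(2)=2.83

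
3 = 3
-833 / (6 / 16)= -6664 / 3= -2221.33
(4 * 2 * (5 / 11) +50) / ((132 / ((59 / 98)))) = 17405 / 71148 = 0.24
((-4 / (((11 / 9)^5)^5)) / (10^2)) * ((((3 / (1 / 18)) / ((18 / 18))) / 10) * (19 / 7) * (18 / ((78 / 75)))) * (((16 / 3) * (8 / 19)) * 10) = -14886332672778255280739883264 / 9859582408483418705806552841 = -1.51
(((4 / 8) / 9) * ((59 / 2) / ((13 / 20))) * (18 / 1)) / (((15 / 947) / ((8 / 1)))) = 893968 / 39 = 22922.26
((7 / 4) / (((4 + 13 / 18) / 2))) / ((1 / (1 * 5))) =63 / 17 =3.71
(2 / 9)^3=8 / 729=0.01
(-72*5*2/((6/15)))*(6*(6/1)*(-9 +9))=0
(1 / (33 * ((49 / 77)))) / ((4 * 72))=0.00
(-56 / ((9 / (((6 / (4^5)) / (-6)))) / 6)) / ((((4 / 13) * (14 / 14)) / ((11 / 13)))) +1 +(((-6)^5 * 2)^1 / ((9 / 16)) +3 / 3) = -27645.90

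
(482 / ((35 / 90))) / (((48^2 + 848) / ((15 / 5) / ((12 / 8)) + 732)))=796023 / 2758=288.62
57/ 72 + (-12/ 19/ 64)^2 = 219515/ 277248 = 0.79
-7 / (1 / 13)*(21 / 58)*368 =-351624 / 29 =-12124.97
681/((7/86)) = 58566/7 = 8366.57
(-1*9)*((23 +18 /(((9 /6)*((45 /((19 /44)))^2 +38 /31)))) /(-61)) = 12580627527 /3707156599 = 3.39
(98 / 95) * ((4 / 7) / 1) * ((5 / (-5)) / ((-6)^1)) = 28 / 285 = 0.10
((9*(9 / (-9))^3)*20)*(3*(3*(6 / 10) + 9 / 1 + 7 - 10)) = -4212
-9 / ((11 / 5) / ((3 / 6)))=-45 / 22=-2.05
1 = 1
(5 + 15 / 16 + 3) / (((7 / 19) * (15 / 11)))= 17.79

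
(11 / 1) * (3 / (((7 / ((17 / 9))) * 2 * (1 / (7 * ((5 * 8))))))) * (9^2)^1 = 100980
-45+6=-39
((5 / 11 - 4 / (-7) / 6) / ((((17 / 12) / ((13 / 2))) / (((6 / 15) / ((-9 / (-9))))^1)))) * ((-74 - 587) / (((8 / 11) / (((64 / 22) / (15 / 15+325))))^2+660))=-0.09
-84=-84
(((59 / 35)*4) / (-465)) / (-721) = 0.00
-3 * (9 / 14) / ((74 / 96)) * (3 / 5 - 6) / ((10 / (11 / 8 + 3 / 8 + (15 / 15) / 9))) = 16281 / 6475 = 2.51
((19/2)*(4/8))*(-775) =-14725/4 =-3681.25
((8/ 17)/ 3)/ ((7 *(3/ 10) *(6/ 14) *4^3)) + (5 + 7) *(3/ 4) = 16529/ 1836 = 9.00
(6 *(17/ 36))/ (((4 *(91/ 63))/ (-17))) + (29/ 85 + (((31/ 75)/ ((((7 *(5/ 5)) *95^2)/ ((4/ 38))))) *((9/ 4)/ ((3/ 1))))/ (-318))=-67446027700327/ 8435644035000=-8.00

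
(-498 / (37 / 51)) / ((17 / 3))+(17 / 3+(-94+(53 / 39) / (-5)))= -1513276 / 7215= -209.74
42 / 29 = 1.45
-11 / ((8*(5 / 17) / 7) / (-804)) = 263109 / 10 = 26310.90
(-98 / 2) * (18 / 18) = -49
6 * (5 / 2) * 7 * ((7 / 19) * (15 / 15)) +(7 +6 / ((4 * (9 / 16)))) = 2756 / 57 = 48.35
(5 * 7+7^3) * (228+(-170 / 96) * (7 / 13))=8925651 / 104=85823.57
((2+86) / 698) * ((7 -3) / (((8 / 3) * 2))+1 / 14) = 253 / 2443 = 0.10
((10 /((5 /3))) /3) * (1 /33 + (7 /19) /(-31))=716 /19437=0.04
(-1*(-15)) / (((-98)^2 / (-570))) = -4275 / 4802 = -0.89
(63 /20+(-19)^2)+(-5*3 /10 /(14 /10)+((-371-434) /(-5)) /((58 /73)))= 565.72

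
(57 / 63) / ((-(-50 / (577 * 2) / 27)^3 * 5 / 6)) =143681988082482 / 546875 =262732778.21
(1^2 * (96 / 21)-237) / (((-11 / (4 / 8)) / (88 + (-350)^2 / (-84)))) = -14477.48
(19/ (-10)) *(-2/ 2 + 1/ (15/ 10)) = 19/ 30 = 0.63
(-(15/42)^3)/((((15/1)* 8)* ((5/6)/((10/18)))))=-25/98784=-0.00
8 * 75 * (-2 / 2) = -600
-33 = -33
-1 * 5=-5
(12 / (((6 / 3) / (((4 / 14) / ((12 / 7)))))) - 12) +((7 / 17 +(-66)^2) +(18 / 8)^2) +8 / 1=1185505 / 272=4358.47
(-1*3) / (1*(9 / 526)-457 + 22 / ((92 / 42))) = 36294 / 5407073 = 0.01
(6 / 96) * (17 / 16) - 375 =-95983 / 256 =-374.93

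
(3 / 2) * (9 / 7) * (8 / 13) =108 / 91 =1.19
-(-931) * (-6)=-5586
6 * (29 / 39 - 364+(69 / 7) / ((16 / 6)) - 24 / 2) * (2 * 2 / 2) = -4458.72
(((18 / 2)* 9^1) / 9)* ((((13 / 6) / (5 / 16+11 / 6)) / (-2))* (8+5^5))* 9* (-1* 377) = 4974965892 / 103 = 48300639.73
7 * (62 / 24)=217 / 12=18.08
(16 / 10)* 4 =32 / 5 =6.40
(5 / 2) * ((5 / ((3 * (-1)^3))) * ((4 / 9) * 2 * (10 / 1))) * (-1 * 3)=1000 / 9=111.11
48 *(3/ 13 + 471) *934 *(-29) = -7964584128/ 13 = -612660317.54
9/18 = 0.50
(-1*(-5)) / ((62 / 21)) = 1.69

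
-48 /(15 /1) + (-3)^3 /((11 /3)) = -581 /55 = -10.56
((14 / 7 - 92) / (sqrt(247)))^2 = 8100 / 247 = 32.79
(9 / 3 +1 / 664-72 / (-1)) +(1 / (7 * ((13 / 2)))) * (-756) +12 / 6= 521253 / 8632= 60.39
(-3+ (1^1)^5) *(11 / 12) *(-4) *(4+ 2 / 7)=220 / 7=31.43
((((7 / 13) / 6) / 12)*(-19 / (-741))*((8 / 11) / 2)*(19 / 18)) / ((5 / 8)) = 266 / 2258685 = 0.00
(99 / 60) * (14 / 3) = 77 / 10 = 7.70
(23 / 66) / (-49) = -23 / 3234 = -0.01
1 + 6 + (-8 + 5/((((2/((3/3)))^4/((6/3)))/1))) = -3/8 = -0.38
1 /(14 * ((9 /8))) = 4 /63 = 0.06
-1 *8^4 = -4096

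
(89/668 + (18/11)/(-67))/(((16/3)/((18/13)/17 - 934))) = -8292320493/435207344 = -19.05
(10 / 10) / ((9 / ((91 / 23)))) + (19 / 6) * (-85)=-111253 / 414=-268.73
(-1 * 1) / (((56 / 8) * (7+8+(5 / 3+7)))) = -3 / 497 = -0.01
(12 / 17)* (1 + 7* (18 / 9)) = 180 / 17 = 10.59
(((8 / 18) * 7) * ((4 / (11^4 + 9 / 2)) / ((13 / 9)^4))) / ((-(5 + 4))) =-18144 / 836580251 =-0.00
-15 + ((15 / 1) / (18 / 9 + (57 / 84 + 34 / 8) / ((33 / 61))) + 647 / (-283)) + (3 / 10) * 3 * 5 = -11075047 / 968426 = -11.44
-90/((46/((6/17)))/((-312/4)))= 21060/391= 53.86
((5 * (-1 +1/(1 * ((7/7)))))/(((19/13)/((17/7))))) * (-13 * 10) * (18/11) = 0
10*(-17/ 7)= -170/ 7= -24.29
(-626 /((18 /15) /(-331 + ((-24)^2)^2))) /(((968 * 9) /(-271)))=140570796175 /26136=5378435.73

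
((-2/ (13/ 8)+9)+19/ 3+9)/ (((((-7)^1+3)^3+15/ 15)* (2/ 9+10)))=-901/ 25116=-0.04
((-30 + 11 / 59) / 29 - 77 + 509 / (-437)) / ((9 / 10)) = -592130210 / 6729363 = -87.99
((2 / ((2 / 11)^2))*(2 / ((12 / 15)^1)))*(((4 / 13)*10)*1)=6050 / 13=465.38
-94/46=-47/23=-2.04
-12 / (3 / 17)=-68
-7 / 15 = -0.47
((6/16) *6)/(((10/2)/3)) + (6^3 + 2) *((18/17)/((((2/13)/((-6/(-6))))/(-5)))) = -2550141/340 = -7500.41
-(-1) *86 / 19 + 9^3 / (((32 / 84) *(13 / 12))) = 874849 / 494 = 1770.95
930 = 930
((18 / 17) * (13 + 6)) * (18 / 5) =6156 / 85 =72.42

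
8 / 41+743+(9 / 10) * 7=307293 / 410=749.50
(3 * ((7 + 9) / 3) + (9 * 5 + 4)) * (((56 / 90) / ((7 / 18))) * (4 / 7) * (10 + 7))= 7072 / 7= 1010.29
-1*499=-499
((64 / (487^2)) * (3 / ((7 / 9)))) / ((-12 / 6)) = -864 / 1660183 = -0.00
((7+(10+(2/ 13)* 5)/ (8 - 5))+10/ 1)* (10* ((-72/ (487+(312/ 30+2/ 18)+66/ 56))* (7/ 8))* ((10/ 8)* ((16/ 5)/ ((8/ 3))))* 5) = -1593553500/ 8168537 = -195.08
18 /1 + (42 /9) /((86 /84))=970 /43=22.56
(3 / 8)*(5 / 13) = 15 / 104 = 0.14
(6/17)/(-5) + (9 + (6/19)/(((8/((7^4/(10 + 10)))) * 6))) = 502289/51680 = 9.72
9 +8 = 17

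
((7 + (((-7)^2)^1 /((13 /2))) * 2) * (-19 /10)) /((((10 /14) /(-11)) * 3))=215.32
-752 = -752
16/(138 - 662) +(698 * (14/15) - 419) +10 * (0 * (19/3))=456737/1965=232.44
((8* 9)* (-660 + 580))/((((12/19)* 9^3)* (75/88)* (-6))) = 2.45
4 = 4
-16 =-16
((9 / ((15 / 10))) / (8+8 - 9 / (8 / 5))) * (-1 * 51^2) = -124848 / 83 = -1504.19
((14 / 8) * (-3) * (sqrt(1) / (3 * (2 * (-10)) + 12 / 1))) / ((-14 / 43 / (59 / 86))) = -59 / 256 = -0.23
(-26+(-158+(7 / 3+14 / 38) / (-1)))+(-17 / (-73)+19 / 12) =-1025745 / 5548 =-184.89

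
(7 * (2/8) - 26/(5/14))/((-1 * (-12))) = -1421/240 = -5.92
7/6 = 1.17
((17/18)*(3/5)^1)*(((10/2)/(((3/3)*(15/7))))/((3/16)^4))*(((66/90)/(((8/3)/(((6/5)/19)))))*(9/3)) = 10723328/192375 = 55.74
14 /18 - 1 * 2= -11 /9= -1.22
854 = 854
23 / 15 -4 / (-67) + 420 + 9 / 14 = 5940859 / 14070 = 422.24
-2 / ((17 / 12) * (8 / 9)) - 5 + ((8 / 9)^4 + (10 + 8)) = 1342466 / 111537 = 12.04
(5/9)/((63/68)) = 340/567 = 0.60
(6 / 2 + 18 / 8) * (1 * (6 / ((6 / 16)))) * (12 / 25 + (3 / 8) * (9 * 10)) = 71883 / 25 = 2875.32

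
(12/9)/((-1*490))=-0.00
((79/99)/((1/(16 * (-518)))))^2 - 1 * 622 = 428694085282/9801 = 43739831.17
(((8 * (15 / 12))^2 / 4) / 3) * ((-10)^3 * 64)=-1600000 / 3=-533333.33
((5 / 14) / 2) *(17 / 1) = 85 / 28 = 3.04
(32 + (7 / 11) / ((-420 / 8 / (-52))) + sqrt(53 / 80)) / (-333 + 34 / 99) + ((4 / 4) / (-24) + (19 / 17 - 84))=-5577700961 / 67183320 - 99 *sqrt(265) / 658660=-83.02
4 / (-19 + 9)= -2 / 5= -0.40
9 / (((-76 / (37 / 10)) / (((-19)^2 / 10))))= -6327 / 400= -15.82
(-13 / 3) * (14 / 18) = -91 / 27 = -3.37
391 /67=5.84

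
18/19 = 0.95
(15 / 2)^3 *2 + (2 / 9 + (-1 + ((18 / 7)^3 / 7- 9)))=72295175 / 86436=836.40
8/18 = 4/9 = 0.44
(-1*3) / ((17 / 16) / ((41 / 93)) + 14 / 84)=-5904 / 5071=-1.16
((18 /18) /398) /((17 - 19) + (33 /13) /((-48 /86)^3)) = -29952 /197882615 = -0.00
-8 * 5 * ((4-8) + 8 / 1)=-160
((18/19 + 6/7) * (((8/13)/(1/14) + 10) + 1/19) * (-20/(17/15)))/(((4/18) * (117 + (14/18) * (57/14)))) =-8963784000/402654707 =-22.26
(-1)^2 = 1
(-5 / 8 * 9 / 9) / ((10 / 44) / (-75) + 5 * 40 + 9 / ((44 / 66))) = -825 / 281816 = -0.00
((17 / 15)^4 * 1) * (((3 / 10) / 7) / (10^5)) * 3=83521 / 39375000000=0.00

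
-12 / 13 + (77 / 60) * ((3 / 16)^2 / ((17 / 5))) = -205893 / 226304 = -0.91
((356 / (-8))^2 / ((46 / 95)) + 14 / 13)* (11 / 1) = 107635121 / 2392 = 44997.96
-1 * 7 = -7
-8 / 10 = -4 / 5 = -0.80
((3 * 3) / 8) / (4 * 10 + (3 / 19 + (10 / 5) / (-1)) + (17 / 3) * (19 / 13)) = 6669 / 275296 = 0.02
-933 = -933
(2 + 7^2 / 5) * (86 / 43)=118 / 5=23.60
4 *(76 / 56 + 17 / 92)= 993 / 161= 6.17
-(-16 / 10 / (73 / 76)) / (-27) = -608 / 9855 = -0.06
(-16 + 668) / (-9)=-652 / 9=-72.44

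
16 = 16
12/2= 6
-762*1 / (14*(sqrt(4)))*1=-381 / 14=-27.21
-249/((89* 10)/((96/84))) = -996/3115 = -0.32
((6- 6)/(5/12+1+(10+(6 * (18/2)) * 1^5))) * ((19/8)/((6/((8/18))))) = 0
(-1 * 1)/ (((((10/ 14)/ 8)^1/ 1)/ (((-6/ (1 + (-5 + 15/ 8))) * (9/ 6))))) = -4032/ 85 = -47.44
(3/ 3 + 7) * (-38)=-304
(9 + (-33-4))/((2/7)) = -98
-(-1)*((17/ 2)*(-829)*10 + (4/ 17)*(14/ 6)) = -3593687/ 51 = -70464.45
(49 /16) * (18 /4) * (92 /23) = 55.12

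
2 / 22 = 1 / 11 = 0.09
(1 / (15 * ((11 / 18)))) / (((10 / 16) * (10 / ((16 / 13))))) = 384 / 17875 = 0.02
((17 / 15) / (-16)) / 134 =-17 / 32160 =-0.00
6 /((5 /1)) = 6 /5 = 1.20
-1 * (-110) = 110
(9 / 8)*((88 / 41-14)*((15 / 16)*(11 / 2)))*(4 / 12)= -120285 / 5248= -22.92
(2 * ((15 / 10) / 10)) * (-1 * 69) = -207 / 10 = -20.70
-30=-30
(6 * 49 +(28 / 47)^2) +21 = 696619 / 2209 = 315.35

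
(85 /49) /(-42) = -85 /2058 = -0.04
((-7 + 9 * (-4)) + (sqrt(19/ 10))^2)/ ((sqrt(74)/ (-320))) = 6576 * sqrt(74)/ 37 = 1528.89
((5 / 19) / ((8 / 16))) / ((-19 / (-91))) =910 / 361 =2.52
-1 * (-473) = 473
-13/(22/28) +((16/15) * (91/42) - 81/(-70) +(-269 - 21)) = -420065/1386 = -303.08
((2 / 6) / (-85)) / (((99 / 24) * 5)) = -8 / 42075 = -0.00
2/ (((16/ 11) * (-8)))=-11/ 64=-0.17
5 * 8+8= 48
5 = 5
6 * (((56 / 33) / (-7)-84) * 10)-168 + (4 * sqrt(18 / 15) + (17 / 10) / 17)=-574469 / 110 + 4 * sqrt(30) / 5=-5218.06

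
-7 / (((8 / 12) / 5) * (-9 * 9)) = 0.65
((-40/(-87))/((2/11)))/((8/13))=715/174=4.11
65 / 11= 5.91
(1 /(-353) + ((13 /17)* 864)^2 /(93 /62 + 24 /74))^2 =14897510177035552566361 /260186707225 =57256999544.38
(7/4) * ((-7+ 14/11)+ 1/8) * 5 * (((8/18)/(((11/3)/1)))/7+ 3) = -1718105/11616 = -147.91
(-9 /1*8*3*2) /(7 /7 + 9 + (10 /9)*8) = -22.87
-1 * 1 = -1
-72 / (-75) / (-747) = -0.00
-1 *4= -4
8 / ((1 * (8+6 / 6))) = 8 / 9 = 0.89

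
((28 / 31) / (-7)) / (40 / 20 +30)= -0.00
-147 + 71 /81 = -11836 /81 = -146.12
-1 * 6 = -6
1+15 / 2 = 8.50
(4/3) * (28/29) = 112/87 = 1.29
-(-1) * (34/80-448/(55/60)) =-488.30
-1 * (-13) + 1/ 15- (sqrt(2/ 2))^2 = 181/ 15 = 12.07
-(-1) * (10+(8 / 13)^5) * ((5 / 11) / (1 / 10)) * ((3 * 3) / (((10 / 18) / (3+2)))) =1379097900 / 371293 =3714.31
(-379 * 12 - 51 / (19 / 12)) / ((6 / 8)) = -116032 / 19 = -6106.95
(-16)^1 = -16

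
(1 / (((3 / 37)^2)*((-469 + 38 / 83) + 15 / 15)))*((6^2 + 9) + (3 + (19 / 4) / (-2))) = -41473855 / 2794032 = -14.84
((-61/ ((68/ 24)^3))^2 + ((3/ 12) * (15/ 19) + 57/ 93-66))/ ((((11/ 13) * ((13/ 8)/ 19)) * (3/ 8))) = -52771180392752/ 24692733087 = -2137.11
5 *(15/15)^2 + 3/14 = 73/14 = 5.21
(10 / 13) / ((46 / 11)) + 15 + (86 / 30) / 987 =67227557 / 4426695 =15.19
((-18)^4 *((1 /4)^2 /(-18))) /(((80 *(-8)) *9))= 81 /1280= 0.06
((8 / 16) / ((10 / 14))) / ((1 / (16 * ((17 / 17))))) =56 / 5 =11.20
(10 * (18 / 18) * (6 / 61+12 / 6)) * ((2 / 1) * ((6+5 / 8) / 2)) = 8480 / 61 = 139.02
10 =10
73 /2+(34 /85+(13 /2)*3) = 282 /5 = 56.40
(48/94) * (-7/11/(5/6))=-0.39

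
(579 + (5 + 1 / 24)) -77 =12169 / 24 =507.04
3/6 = 1/2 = 0.50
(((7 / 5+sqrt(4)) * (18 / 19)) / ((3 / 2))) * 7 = 1428 / 95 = 15.03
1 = 1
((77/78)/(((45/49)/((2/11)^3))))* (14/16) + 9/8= 1920799/1698840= 1.13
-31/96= -0.32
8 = 8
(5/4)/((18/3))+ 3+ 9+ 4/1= 389/24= 16.21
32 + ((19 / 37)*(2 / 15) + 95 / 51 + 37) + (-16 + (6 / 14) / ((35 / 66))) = 5153830 / 92463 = 55.74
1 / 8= 0.12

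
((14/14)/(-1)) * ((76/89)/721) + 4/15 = 255536/962535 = 0.27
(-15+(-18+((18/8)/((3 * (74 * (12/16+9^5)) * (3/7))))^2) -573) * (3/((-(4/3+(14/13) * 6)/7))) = 16847426298006304637/10319309136139456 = 1632.61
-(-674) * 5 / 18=1685 / 9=187.22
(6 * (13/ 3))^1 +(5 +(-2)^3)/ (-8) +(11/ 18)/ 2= 1921/ 72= 26.68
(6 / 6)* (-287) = -287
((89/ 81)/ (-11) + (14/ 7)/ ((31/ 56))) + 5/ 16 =1690633/ 441936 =3.83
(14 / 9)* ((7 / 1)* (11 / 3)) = 1078 / 27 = 39.93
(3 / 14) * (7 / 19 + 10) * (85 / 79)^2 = 4269975 / 1660106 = 2.57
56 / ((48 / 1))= 7 / 6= 1.17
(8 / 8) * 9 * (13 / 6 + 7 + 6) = 273 / 2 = 136.50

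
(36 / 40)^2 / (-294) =-27 / 9800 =-0.00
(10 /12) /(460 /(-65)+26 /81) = -1755 /14228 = -0.12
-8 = -8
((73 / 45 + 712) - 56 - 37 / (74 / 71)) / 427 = 55991 / 38430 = 1.46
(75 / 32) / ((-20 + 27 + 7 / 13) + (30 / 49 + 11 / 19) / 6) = 544635 / 1797904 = 0.30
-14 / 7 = -2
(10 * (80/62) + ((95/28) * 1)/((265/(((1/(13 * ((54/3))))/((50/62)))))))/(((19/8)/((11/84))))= 38198360849/53690118300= 0.71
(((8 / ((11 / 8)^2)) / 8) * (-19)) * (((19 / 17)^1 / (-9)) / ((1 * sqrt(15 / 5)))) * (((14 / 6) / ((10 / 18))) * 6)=323456 * sqrt(3) / 30855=18.16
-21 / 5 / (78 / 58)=-203 / 65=-3.12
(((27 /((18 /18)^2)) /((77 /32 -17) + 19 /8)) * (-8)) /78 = 1152 /5083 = 0.23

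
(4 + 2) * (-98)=-588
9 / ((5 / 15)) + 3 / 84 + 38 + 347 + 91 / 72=208303 / 504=413.30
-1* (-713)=713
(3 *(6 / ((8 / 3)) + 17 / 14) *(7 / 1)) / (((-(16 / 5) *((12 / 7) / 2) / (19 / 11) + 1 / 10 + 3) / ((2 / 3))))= 64505 / 2011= 32.08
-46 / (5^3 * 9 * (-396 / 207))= 529 / 24750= 0.02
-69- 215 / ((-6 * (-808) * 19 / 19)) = -334727 / 4848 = -69.04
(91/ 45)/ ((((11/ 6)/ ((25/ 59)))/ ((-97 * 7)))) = -617890/ 1947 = -317.35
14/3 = 4.67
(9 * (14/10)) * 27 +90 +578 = 5041/5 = 1008.20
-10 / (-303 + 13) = 1 / 29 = 0.03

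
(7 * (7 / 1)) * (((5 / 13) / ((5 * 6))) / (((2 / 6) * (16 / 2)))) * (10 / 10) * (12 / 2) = 147 / 104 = 1.41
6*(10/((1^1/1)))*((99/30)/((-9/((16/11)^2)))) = -512/11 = -46.55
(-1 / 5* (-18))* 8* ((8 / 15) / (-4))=-96 / 25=-3.84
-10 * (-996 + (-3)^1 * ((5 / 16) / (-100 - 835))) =9959.99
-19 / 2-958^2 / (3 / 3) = -1835547 / 2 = -917773.50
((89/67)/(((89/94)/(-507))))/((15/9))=-142974/335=-426.79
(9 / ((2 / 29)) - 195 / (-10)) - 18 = 132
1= 1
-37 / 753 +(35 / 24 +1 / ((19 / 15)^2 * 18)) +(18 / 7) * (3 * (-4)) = -447748621 / 15222648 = -29.41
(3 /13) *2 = 6 /13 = 0.46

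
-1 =-1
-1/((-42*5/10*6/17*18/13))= 221/2268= 0.10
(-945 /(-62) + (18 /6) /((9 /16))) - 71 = -9379 /186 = -50.42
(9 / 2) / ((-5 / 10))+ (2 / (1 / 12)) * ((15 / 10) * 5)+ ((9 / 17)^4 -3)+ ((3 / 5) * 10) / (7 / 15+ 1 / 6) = 281757471 / 1586899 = 177.55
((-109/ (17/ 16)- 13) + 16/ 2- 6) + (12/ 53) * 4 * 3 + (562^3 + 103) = 159931392436/ 901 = 177504320.13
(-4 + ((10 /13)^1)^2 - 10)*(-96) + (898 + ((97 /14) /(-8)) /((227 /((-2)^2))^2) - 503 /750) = 99874497795829 /45719105250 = 2184.52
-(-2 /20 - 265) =2651 /10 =265.10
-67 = -67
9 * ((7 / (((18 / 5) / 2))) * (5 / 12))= 175 / 12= 14.58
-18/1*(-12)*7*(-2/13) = -3024/13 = -232.62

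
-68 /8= -17 /2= -8.50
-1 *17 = -17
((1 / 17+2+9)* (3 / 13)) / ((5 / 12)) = 6768 / 1105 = 6.12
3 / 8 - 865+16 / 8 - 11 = -6989 / 8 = -873.62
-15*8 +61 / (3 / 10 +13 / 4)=-7300 / 71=-102.82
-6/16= -3/8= -0.38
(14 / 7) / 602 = 1 / 301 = 0.00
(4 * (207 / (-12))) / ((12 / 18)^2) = -621 / 4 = -155.25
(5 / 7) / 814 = 5 / 5698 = 0.00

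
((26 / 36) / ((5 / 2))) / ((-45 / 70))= -182 / 405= -0.45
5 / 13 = 0.38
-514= -514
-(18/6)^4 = -81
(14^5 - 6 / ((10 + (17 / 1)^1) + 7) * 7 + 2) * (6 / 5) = 645389.72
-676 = -676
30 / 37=0.81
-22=-22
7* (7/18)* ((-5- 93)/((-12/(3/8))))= 2401/288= 8.34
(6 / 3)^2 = 4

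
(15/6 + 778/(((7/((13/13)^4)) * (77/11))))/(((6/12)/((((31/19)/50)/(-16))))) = -55831/744800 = -0.07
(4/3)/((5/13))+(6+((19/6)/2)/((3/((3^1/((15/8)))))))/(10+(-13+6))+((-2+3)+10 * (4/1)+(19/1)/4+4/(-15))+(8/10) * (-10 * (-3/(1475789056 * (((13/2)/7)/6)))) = 118473249137/2312508744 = 51.23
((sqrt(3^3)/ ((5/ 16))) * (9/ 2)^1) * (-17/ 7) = -3672 * sqrt(3)/ 35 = -181.72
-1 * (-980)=980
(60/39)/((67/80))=1600/871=1.84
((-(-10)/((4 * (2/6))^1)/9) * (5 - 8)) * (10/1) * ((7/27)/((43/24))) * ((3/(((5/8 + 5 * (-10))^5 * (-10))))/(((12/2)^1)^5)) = -28672/60285304337158125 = -0.00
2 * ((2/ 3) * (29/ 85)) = 0.45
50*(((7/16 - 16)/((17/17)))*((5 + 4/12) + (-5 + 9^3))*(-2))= 1135025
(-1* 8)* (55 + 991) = -8368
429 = 429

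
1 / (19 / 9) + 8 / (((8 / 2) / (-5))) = -9.53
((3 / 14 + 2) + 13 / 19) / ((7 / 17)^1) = 13107 / 1862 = 7.04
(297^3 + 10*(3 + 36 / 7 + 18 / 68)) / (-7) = -3117580692 / 833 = -3742593.87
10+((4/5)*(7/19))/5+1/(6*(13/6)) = 62589/6175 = 10.14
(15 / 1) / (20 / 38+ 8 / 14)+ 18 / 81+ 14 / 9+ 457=620789 / 1314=472.44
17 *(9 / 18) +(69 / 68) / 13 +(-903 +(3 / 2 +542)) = -310215 / 884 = -350.92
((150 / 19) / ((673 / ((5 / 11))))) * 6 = 4500 / 140657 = 0.03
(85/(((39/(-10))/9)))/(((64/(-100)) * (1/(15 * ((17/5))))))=15631.01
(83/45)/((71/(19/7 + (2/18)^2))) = 128318/1811565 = 0.07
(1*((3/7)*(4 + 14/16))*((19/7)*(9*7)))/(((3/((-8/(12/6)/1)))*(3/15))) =-33345/14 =-2381.79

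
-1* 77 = -77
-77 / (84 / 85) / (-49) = 935 / 588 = 1.59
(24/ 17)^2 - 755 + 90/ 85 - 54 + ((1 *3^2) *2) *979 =4859839/ 289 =16816.05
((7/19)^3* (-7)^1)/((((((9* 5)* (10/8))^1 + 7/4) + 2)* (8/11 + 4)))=-26411/21400080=-0.00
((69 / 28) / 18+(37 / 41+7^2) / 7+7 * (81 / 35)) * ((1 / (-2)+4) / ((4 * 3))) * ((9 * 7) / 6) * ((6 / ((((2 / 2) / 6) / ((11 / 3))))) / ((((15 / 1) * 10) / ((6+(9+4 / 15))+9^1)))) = 5662798141 / 3690000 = 1534.63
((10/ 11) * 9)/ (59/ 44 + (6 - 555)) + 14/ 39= 323318/ 939783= 0.34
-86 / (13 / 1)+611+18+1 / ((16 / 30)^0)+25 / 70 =113521 / 182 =623.74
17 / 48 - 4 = -175 / 48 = -3.65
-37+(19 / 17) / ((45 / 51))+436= 6004 / 15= 400.27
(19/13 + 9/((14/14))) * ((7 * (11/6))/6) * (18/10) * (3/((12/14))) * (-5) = -9163/13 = -704.85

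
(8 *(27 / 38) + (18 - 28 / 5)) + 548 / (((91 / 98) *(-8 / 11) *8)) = -823483 / 9880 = -83.35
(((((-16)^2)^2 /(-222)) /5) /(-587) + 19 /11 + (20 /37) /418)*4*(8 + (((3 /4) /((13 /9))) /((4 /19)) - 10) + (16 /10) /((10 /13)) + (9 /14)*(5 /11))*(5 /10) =141552431327479 /13631430813000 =10.38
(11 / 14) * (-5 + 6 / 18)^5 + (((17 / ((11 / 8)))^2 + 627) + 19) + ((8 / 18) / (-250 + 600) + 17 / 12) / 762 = -4914885445963 / 5227853400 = -940.13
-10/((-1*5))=2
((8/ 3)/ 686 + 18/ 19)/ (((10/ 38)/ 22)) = 409156/ 5145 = 79.52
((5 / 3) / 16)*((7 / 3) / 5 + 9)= 0.99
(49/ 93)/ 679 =0.00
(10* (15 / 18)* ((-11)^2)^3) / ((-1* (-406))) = 44289025 / 1218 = 36362.09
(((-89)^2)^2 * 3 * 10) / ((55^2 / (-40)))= -3011627568 / 121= -24889484.03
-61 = -61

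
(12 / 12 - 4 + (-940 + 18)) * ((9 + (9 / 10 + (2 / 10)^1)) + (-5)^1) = -9435 / 2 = -4717.50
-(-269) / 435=0.62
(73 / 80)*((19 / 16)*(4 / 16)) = 1387 / 5120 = 0.27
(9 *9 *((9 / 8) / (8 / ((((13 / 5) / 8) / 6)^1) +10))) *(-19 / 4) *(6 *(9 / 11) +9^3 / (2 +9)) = -195.38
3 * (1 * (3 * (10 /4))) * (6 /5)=27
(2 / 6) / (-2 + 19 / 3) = 1 / 13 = 0.08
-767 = -767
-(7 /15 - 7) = 98 /15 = 6.53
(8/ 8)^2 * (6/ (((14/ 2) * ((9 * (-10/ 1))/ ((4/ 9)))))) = -4/ 945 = -0.00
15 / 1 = 15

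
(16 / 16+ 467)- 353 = 115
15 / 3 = 5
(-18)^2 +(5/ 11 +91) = 415.45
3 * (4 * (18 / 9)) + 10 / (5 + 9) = 173 / 7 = 24.71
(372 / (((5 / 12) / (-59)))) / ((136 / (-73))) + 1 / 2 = 4806697 / 170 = 28274.69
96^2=9216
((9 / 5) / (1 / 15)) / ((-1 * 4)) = -27 / 4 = -6.75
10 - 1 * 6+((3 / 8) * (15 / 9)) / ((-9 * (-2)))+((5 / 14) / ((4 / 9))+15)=19997 / 1008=19.84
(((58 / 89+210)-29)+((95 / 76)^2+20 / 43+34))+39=15716987 / 61232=256.68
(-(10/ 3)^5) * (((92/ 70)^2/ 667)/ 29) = -368000/ 10013787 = -0.04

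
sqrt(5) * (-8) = -8 * sqrt(5) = -17.89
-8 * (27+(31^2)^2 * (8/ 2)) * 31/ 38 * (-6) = 2748418584/ 19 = 144653609.68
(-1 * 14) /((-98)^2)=-0.00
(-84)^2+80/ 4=7076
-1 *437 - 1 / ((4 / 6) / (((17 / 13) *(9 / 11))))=-125441 / 286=-438.60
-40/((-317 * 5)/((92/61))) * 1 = 736/19337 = 0.04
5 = 5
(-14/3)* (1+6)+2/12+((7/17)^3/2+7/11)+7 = -1341819/54043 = -24.83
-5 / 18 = -0.28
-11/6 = -1.83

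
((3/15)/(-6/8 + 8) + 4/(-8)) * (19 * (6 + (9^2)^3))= -1383356541/290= -4770194.97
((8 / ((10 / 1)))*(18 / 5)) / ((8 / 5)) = 9 / 5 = 1.80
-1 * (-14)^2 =-196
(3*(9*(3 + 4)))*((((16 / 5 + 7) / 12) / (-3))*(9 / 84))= -459 / 80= -5.74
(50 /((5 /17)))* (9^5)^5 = 122042657907614940090942330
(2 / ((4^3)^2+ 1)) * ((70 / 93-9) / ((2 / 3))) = -767 / 127007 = -0.01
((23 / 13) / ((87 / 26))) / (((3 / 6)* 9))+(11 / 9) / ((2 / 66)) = 40.45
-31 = -31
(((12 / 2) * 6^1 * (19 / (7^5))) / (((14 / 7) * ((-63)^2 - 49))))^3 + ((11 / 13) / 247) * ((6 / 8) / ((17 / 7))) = 2064385513652090636389857 / 1951317957293710341766976000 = 0.00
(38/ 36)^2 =361/ 324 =1.11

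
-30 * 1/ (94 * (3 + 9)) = -5/ 188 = -0.03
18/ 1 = 18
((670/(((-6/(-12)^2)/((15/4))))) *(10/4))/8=-75375/4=-18843.75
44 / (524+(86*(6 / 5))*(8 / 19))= 0.08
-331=-331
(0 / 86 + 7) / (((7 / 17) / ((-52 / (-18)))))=442 / 9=49.11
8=8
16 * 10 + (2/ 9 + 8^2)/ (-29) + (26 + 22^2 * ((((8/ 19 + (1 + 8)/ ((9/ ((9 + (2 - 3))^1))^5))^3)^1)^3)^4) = 10093273961345728487204068125774530117608471759938369411079165695438220933825156951778869124522112759387952831499421042410725005483705259212897375361941448459387681076566329971203278390616083501166670619836436840032/ 80993280827403273055997790135587536692583558087553439971943867893452599473455455438593857533813913565446657755131712891971749645446313638360817197206443455219121034727412046192822506989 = 124618657970585251004724400000.00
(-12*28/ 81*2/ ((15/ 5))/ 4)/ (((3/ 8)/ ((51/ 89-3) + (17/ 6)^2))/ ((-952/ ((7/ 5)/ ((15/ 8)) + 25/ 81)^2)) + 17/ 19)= -68163723600000/ 88207923643621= -0.77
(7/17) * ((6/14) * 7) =21/17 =1.24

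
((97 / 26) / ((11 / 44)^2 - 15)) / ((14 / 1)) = -388 / 21749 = -0.02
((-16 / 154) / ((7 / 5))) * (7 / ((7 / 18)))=-720 / 539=-1.34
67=67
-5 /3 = -1.67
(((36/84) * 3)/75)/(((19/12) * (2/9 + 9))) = 324/275975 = 0.00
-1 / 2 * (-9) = 4.50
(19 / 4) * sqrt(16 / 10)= 19 * sqrt(10) / 10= 6.01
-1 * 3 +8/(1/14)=109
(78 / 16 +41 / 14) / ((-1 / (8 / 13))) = -437 / 91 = -4.80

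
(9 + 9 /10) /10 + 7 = 799 /100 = 7.99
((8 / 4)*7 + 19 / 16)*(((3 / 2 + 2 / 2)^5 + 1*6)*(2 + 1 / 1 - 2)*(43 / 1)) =34659333 / 512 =67694.01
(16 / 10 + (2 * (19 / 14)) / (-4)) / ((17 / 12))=387 / 595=0.65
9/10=0.90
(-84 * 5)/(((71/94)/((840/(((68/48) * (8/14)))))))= -696427200/1207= -576990.22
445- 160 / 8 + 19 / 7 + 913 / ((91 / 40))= 75442 / 91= 829.03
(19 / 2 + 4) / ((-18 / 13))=-39 / 4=-9.75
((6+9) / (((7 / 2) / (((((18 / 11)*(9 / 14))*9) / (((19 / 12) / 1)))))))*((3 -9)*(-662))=1042411680 / 10241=101788.08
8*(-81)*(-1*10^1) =6480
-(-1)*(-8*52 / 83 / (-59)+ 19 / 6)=95539 / 29382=3.25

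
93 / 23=4.04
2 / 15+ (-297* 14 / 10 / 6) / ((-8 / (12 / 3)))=2087 / 60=34.78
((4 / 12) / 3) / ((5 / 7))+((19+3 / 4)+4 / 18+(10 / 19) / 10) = 69017 / 3420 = 20.18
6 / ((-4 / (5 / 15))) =-1 / 2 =-0.50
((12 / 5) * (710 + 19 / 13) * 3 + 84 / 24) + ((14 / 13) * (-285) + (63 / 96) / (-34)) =26215799 / 5440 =4819.08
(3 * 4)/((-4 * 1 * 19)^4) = 3/8340544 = 0.00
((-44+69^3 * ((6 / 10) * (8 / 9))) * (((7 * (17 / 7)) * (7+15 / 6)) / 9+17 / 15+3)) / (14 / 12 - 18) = -1740222548 / 7575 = -229732.35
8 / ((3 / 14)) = 112 / 3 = 37.33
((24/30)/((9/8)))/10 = 16/225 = 0.07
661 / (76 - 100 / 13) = 8593 / 888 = 9.68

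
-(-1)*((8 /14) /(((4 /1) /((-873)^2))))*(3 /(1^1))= 2286387 /7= 326626.71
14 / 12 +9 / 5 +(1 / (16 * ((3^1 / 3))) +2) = 1207 / 240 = 5.03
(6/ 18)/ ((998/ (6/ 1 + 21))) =9/ 998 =0.01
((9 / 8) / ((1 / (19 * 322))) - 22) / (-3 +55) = 2111 / 16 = 131.94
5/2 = 2.50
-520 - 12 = -532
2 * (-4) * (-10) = 80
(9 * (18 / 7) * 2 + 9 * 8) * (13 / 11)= 10764 / 77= 139.79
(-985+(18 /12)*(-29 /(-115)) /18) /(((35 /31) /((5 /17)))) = -42137401 /164220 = -256.59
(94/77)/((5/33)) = 8.06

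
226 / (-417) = -226 / 417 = -0.54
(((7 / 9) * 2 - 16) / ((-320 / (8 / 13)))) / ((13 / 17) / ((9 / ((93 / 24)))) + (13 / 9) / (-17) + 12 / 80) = 170 / 2413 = 0.07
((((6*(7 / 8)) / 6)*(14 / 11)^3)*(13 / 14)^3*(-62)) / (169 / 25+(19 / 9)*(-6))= 35756175 / 2358532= 15.16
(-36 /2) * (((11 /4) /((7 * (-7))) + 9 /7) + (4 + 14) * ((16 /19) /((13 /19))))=-536229 /1274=-420.90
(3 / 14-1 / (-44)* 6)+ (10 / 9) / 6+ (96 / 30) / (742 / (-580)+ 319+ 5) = 106187458 / 194571531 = 0.55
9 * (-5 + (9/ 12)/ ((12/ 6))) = -41.62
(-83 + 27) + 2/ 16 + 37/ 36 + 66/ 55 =-19313/ 360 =-53.65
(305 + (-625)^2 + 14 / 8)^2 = 152827633158.06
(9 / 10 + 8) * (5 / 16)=89 / 32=2.78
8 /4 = 2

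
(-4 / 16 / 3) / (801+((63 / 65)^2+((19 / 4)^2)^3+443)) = -4326400 / 660939811947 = -0.00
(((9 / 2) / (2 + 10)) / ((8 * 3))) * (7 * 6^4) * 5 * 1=2835 / 4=708.75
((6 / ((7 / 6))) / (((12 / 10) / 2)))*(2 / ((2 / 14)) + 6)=171.43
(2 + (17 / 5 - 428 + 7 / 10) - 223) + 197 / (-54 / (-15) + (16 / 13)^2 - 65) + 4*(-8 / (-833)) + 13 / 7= -38918258333 / 60217570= -646.29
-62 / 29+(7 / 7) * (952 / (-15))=-28538 / 435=-65.60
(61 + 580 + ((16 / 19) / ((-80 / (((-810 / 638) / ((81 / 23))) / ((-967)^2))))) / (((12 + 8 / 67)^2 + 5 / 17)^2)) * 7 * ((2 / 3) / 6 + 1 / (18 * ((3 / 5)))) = 914.02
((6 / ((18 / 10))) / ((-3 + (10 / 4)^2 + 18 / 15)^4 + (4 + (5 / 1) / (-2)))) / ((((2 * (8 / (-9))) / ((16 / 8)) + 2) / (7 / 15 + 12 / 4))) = 1664000 / 62982241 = 0.03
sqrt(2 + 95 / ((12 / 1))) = sqrt(357) / 6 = 3.15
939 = 939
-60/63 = -0.95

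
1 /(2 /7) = 7 /2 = 3.50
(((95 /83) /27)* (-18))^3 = -0.44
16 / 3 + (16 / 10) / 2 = 92 / 15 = 6.13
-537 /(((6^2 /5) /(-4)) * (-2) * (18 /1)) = -895 /108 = -8.29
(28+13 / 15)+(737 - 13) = 11293 / 15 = 752.87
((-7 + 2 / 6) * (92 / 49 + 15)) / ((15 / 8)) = -26464 / 441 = -60.01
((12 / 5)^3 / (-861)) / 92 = -144 / 825125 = -0.00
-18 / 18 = -1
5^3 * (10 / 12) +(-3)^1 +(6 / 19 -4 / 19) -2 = 11317 / 114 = 99.27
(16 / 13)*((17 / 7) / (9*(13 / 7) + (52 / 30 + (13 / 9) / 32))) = 391680 / 2423291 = 0.16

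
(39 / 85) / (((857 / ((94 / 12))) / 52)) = 15886 / 72845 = 0.22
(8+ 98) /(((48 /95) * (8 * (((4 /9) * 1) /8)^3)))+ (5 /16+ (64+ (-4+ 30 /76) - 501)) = 46359341 /304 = 152497.83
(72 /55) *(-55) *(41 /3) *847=-833448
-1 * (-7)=7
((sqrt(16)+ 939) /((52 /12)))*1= 2829 /13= 217.62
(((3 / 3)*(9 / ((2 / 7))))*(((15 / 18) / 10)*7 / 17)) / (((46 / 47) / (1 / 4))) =6909 / 25024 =0.28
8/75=0.11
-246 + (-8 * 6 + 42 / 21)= -292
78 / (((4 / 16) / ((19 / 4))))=1482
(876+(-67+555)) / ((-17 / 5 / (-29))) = 197780 / 17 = 11634.12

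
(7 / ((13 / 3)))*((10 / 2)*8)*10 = 8400 / 13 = 646.15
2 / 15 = 0.13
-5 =-5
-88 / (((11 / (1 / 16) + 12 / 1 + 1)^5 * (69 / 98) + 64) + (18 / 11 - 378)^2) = -21296 / 41091099712937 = -0.00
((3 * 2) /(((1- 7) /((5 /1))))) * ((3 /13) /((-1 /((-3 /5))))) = -9 /13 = -0.69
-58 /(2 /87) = -2523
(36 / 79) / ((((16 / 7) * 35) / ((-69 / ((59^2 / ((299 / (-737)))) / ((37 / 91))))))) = 528471 / 28374396820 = 0.00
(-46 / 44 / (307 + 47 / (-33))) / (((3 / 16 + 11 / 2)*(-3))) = 46 / 229411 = 0.00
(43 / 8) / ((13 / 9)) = 387 / 104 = 3.72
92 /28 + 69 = 506 /7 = 72.29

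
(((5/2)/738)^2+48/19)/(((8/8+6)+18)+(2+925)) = 104572123/39406082688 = 0.00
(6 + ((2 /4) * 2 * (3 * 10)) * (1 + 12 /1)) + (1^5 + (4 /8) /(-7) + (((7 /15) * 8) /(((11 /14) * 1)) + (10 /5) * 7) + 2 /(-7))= 959561 /2310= 415.39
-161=-161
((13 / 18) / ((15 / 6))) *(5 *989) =12857 / 9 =1428.56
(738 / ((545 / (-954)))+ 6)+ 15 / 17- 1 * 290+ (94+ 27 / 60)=-54867559 / 37060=-1480.51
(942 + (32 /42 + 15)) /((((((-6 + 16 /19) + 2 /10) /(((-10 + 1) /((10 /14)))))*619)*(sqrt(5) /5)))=382147*sqrt(5) /97183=8.79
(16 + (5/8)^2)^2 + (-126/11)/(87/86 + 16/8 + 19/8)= 22251936559/83488768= 266.53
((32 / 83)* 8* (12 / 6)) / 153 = 512 / 12699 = 0.04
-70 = -70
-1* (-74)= 74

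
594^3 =209584584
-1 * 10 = -10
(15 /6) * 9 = 45 /2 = 22.50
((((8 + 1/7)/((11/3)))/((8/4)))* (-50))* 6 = -25650/77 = -333.12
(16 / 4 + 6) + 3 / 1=13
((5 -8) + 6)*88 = 264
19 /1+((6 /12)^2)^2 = 305 /16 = 19.06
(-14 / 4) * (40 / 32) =-35 / 8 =-4.38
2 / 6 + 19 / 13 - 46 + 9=-1373 / 39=-35.21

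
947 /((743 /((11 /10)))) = 10417 /7430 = 1.40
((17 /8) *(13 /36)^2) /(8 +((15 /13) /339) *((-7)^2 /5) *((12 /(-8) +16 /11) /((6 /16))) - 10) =-46424807 /335750400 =-0.14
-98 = -98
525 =525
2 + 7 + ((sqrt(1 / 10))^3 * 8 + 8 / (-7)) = 2 * sqrt(10) / 25 + 55 / 7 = 8.11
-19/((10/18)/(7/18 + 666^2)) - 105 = -30339467/2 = -15169733.50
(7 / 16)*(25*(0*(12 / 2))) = 0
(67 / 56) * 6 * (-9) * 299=-540891 / 28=-19317.54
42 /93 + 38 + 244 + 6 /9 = 283.12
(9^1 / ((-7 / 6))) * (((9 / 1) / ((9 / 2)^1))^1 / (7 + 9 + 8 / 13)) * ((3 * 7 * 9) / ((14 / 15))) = -5265 / 28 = -188.04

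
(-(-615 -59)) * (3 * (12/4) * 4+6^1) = 28308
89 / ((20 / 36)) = 801 / 5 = 160.20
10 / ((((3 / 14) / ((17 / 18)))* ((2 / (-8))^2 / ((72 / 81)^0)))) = 19040 / 27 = 705.19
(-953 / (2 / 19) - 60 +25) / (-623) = 18177 / 1246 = 14.59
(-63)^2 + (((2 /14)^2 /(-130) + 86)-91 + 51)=25575549 /6370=4015.00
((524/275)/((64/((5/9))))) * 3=131/2640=0.05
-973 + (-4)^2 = -957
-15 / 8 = -1.88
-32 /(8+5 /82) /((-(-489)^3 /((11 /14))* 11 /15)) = -0.00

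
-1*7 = -7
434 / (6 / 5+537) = 2170 / 2691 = 0.81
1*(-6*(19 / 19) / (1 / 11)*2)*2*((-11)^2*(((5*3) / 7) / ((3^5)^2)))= -53240 / 45927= -1.16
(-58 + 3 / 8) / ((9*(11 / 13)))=-5993 / 792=-7.57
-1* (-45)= 45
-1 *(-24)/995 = 24/995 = 0.02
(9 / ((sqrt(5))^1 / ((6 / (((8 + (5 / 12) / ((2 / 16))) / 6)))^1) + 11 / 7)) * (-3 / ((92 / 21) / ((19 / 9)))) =-67191201 / 6486713 + 26921727 * sqrt(5) / 12973426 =-5.72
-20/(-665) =4/133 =0.03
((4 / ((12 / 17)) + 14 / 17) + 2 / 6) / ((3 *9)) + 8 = 3788 / 459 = 8.25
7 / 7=1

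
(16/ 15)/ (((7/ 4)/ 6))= 128/ 35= 3.66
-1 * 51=-51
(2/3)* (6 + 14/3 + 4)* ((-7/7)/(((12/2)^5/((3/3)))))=-11/8748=-0.00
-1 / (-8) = 1 / 8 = 0.12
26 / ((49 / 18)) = 468 / 49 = 9.55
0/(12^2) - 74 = -74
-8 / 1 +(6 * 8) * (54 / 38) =60.21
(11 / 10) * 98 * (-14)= -7546 / 5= -1509.20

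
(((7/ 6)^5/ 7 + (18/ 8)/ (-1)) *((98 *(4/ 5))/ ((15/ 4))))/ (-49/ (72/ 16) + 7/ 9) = 21133/ 5265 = 4.01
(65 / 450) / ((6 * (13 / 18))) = 1 / 30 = 0.03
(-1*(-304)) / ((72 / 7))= 266 / 9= 29.56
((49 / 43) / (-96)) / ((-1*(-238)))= -7 / 140352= -0.00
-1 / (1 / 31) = -31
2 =2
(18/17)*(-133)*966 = -2312604/17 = -136035.53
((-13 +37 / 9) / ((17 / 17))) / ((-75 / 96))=512 / 45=11.38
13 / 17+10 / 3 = 209 / 51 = 4.10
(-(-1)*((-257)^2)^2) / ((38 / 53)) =231210931253 / 38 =6084498190.87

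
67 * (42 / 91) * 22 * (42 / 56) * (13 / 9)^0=6633 / 13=510.23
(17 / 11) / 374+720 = 720.00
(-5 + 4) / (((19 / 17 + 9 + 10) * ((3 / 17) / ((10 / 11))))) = -1445 / 5643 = -0.26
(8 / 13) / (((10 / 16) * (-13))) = -64 / 845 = -0.08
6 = 6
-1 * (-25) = 25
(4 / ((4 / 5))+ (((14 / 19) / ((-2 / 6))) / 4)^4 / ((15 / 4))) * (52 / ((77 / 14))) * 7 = 2383640714 / 7167655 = 332.56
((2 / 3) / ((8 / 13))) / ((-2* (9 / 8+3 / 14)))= -91 / 225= -0.40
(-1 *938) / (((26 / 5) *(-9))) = 2345 / 117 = 20.04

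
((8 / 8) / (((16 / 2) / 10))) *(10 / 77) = 25 / 154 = 0.16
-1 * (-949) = 949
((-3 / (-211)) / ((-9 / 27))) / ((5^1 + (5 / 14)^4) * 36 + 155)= -0.00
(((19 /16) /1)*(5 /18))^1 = 0.33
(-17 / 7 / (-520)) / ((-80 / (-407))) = 6919 / 291200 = 0.02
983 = 983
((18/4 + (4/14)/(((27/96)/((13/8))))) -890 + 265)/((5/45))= -77975/14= -5569.64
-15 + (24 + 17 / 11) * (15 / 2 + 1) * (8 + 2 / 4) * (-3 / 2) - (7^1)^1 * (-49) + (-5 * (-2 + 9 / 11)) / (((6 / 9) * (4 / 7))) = -106699 / 44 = -2424.98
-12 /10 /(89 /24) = -144 /445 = -0.32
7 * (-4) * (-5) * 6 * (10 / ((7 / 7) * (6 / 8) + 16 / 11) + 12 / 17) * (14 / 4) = 15411.38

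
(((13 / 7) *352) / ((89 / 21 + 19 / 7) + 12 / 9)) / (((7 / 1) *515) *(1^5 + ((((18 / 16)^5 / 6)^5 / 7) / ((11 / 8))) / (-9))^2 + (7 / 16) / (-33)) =10212608066259016866677798689813206670600742627180544 / 466614049345651983215875242078900616110034113424035377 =0.02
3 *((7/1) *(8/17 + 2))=882/17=51.88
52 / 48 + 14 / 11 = 311 / 132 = 2.36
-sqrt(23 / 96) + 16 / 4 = 4 - sqrt(138) / 24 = 3.51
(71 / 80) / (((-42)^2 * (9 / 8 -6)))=-71 / 687960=-0.00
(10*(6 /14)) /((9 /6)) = 20 /7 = 2.86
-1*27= -27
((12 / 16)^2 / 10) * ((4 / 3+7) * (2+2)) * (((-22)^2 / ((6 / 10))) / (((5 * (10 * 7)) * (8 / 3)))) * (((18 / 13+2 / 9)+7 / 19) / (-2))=-531311 / 331968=-1.60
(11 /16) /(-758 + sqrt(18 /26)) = -54197 /59754584 -33 * sqrt(13) /119509168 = -0.00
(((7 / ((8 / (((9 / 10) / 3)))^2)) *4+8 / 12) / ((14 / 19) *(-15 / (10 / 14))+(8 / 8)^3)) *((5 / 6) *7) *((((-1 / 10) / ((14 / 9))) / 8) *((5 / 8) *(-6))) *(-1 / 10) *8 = 193173 / 28160000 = 0.01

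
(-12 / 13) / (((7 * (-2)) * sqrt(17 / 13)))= 6 * sqrt(221) / 1547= 0.06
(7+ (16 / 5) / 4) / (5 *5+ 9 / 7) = 273 / 920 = 0.30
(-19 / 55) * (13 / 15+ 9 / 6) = -1349 / 1650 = -0.82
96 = 96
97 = 97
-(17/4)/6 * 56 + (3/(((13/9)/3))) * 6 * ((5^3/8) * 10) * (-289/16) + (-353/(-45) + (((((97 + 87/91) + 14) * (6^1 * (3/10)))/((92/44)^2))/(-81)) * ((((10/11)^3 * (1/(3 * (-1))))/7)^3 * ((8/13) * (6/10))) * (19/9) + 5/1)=-5721231593111543612354761/54211114316022824160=-105536.14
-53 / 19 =-2.79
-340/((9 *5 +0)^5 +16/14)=-2380/1291696883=-0.00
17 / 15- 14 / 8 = -0.62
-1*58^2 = -3364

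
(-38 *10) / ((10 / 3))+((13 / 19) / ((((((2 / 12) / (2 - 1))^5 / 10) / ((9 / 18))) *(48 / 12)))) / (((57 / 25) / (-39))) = -41108154 / 361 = -113873.00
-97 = -97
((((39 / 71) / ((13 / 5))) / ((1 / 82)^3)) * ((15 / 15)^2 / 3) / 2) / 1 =19414.37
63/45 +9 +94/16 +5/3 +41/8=346/15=23.07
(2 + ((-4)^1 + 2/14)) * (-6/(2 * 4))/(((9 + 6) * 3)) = 13/420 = 0.03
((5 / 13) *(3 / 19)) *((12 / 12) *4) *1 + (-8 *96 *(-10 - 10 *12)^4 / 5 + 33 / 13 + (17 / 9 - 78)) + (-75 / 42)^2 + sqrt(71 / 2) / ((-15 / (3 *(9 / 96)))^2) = -43869696070.14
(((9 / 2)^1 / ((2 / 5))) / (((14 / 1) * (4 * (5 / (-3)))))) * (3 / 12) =-27 / 896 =-0.03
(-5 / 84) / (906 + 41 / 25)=-0.00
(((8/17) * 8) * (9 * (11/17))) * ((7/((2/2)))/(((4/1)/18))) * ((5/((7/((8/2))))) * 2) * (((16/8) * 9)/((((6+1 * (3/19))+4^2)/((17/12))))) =32503680/7157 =4541.52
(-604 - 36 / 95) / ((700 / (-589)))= 444974 / 875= 508.54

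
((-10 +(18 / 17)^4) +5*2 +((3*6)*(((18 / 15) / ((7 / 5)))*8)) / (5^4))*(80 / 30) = 1417152384 / 365404375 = 3.88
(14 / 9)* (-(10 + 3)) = -20.22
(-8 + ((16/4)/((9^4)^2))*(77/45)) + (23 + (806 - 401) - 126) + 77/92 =52543903848961/178213424940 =294.84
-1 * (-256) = 256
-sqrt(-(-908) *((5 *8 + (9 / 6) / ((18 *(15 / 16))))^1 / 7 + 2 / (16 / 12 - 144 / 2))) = -sqrt(160247265430) / 5565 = -71.93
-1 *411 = -411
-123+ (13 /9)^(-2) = -20706 /169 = -122.52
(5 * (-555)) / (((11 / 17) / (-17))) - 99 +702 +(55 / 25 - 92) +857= 4085236 / 55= 74277.02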